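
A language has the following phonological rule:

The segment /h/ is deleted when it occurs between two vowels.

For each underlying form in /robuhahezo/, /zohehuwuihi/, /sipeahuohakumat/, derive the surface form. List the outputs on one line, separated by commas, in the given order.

/robuhahezo/: /h/ occurs between vowels /u/ and /a/, so it deletes. /h/ occurs between vowels /a/ and /e/, so it deletes. → [robuaezo].
/zohehuwuihi/: /h/ occurs between vowels /o/ and /e/, so it deletes. /h/ occurs between vowels /e/ and /u/, so it deletes. /h/ occurs between vowels /i/ and /i/, so it deletes. → [zoeuwuii].
/sipeahuohakumat/: /h/ occurs between vowels /a/ and /u/, so it deletes. /h/ occurs between vowels /o/ and /a/, so it deletes. → [sipeauoakumat].

robuaezo, zoeuwuii, sipeauoakumat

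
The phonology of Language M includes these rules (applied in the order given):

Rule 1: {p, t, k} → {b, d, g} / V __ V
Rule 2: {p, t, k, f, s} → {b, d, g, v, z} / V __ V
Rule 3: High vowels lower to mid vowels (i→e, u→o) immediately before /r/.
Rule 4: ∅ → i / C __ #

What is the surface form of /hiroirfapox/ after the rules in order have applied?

Rule 1 (intervocalic voicing): /p/ is a voiceless stop between vowels /a/ and /o/, so it voices to [b]. /hiroirfapox/ → hiroirfabox.
Rule 2 (intervocalic voicing): no segment meets the environment; /hiroirfabox/ is unchanged.
Rule 3 (pre-rhotic lowering): /i/ is a high vowel immediately before /r/, so it lowers to [e]. /i/ is a high vowel immediately before /r/, so it lowers to [e]. /hiroirfabox/ → heroerfabox.
Rule 4 (final i-epenthesis): the form ends in the consonant /x/, so [i] is inserted word-finally. /heroerfabox/ → heroerfaboxi.

heroerfaboxi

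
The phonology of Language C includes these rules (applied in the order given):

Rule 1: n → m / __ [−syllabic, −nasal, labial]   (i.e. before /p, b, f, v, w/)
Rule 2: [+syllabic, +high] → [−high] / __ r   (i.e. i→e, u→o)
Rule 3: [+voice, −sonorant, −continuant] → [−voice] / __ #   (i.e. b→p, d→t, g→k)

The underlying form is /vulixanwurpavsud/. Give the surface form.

vulixamworpavsut

Rule 1 (nasal place assimilation): /n/ precedes the labial consonant /w/, so it assimilates in place to [m]. /vulixanwurpavsud/ → vulixamwurpavsud.
Rule 2 (pre-rhotic lowering): /u/ is a high vowel immediately before /r/, so it lowers to [o]. /vulixamwurpavsud/ → vulixamworpavsud.
Rule 3 (final devoicing): /d/ is a voiced stop in word-final position, so it devoices to [t]. /vulixamworpavsud/ → vulixamworpavsut.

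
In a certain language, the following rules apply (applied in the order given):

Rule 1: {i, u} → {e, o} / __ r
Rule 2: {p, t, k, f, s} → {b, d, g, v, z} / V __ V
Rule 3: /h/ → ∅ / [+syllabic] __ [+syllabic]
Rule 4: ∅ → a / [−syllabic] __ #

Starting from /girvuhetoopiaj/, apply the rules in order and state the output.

Rule 1 (pre-rhotic lowering): /i/ is a high vowel immediately before /r/, so it lowers to [e]. /girvuhetoopiaj/ → gervuhetoopiaj.
Rule 2 (intervocalic voicing): /t/ is a voiceless obstruent between vowels /e/ and /o/, so it voices to [d]. /p/ is a voiceless obstruent between vowels /o/ and /i/, so it voices to [b]. /gervuhetoopiaj/ → gervuhedoobiaj.
Rule 3 (intervocalic h-deletion): /h/ occurs between vowels /u/ and /e/, so it deletes. /gervuhedoobiaj/ → gervuedoobiaj.
Rule 4 (final a-epenthesis): the form ends in the consonant /j/, so [a] is inserted word-finally. /gervuedoobiaj/ → gervuedoobiaja.

gervuedoobiaja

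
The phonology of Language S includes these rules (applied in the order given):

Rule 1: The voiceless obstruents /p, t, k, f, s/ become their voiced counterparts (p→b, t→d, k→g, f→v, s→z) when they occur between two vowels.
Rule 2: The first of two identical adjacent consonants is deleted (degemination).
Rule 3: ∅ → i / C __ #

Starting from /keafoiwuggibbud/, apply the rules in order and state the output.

Rule 1 (intervocalic voicing): /f/ is a voiceless obstruent between vowels /a/ and /o/, so it voices to [v]. /keafoiwuggibbud/ → keavoiwuggibbud.
Rule 2 (degemination): /gg/ is a geminate; the first /g/ deletes. /bb/ is a geminate; the first /b/ deletes. /keavoiwuggibbud/ → keavoiwugibud.
Rule 3 (final i-epenthesis): the form ends in the consonant /d/, so [i] is inserted word-finally. /keavoiwugibud/ → keavoiwugibudi.

keavoiwugibudi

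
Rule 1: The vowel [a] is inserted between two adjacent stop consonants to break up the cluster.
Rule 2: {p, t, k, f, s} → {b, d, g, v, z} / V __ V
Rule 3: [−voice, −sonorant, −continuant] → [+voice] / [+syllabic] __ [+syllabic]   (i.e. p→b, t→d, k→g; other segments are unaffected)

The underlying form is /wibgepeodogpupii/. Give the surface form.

wibagebeodogabubii

Rule 1 (stop-cluster a-epenthesis): /b/ and /g/ form a stop–stop cluster, so [a] is inserted between them. /g/ and /p/ form a stop–stop cluster, so [a] is inserted between them. /wibgepeodogpupii/ → wibagepeodogapupii.
Rule 2 (intervocalic voicing): /p/ is a voiceless obstruent between vowels /e/ and /e/, so it voices to [b]. /p/ is a voiceless obstruent between vowels /a/ and /u/, so it voices to [b]. /p/ is a voiceless obstruent between vowels /u/ and /i/, so it voices to [b]. /wibagepeodogapupii/ → wibagebeodogabubii.
Rule 3 (intervocalic voicing): no segment meets the environment; /wibagebeodogabubii/ is unchanged.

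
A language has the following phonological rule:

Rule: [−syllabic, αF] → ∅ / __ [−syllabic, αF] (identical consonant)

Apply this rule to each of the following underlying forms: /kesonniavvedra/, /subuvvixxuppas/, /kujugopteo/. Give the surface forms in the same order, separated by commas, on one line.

/kesonniavvedra/: /nn/ is a geminate; the first /n/ deletes. /vv/ is a geminate; the first /v/ deletes. → [kesoniavedra].
/subuvvixxuppas/: /vv/ is a geminate; the first /v/ deletes. /xx/ is a geminate; the first /x/ deletes. /pp/ is a geminate; the first /p/ deletes. → [subuvixupas].
/kujugopteo/: the rule's environment is not met; surfaces unchanged as [kujugopteo].

kesoniavedra, subuvixupas, kujugopteo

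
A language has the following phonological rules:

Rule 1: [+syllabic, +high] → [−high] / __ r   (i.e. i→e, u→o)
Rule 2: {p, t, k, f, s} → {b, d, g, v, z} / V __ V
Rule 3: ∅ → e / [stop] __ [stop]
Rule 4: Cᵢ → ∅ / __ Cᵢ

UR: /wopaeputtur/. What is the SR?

wobaebutetor

Rule 1 (pre-rhotic lowering): /u/ is a high vowel immediately before /r/, so it lowers to [o]. /wopaeputtur/ → wopaeputtor.
Rule 2 (intervocalic voicing): /p/ is a voiceless obstruent between vowels /o/ and /a/, so it voices to [b]. /p/ is a voiceless obstruent between vowels /e/ and /u/, so it voices to [b]. /wopaeputtor/ → wobaebuttor.
Rule 3 (stop-cluster e-epenthesis): /t/ and /t/ form a stop–stop cluster, so [e] is inserted between them. /wobaebuttor/ → wobaebutetor.
Rule 4 (degemination): no segment meets the environment; /wobaebutetor/ is unchanged.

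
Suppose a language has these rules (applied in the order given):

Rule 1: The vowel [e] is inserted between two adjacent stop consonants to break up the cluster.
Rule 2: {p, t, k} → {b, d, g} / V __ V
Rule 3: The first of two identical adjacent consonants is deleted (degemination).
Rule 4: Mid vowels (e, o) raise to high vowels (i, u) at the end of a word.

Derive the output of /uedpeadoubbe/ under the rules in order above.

Rule 1 (stop-cluster e-epenthesis): /d/ and /p/ form a stop–stop cluster, so [e] is inserted between them. /b/ and /b/ form a stop–stop cluster, so [e] is inserted between them. /uedpeadoubbe/ → uedepeadoubebe.
Rule 2 (intervocalic voicing): /p/ is a voiceless stop between vowels /e/ and /e/, so it voices to [b]. /uedepeadoubebe/ → uedebeadoubebe.
Rule 3 (degemination): no segment meets the environment; /uedebeadoubebe/ is unchanged.
Rule 4 (final vowel raising): /e/ is a mid vowel in word-final position, so it raises to [i]. /uedebeadoubebe/ → uedebeadoubebi.

uedebeadoubebi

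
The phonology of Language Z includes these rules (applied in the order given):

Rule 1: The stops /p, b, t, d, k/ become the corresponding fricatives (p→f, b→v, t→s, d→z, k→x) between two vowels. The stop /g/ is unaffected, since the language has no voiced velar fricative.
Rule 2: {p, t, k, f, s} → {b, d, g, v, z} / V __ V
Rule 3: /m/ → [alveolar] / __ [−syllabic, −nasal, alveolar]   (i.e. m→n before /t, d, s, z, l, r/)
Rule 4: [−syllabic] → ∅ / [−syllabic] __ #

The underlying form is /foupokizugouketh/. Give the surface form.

Rule 1 (intervocalic spirantization): /p/ is a stop between vowels /u/ and /o/, so it spirantizes to the fricative [f]. /k/ is a stop between vowels /o/ and /i/, so it spirantizes to the fricative [x]. /k/ is a stop between vowels /u/ and /e/, so it spirantizes to the fricative [x]. /foupokizugouketh/ → foufoxizugouxeth.
Rule 2 (intervocalic voicing): /f/ is a voiceless obstruent between vowels /u/ and /o/, so it voices to [v]. /foufoxizugouxeth/ → fouvoxizugouxeth.
Rule 3 (nasal place assimilation): no segment meets the environment; /fouvoxizugouxeth/ is unchanged.
Rule 4 (final cluster simplification): /h/ is the second consonant of a word-final cluster /th/, so it deletes. /fouvoxizugouxeth/ → fouvoxizugouxet.

fouvoxizugouxet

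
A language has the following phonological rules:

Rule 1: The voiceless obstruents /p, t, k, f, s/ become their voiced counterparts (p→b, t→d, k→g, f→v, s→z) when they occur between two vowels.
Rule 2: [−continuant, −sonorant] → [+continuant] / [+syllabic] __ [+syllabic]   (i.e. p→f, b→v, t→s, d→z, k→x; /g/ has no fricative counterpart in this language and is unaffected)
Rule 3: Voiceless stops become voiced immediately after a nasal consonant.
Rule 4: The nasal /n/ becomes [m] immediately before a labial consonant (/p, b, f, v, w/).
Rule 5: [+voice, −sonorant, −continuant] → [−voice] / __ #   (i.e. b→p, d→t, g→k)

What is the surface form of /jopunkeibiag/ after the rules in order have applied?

Rule 1 (intervocalic voicing): /p/ is a voiceless obstruent between vowels /o/ and /u/, so it voices to [b]. /jopunkeibiag/ → jobunkeibiag.
Rule 2 (intervocalic spirantization): /b/ is a stop between vowels /o/ and /u/, so it spirantizes to the fricative [v]. /b/ is a stop between vowels /i/ and /i/, so it spirantizes to the fricative [v]. /jobunkeibiag/ → jovunkeiviag.
Rule 3 (post-nasal voicing): /k/ is a voiceless stop immediately after the nasal /n/, so it voices to [g]. /jovunkeiviag/ → jovungeiviag.
Rule 4 (nasal place assimilation): no segment meets the environment; /jovungeiviag/ is unchanged.
Rule 5 (final devoicing): /g/ is a voiced stop in word-final position, so it devoices to [k]. /jovungeiviag/ → jovungeiviak.

jovungeiviak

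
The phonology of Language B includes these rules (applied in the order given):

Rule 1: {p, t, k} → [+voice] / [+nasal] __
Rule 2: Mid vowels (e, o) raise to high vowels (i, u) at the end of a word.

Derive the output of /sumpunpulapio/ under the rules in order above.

Rule 1 (post-nasal voicing): /p/ is a voiceless stop immediately after the nasal /m/, so it voices to [b]. /p/ is a voiceless stop immediately after the nasal /n/, so it voices to [b]. /sumpunpulapio/ → sumbunbulapio.
Rule 2 (final vowel raising): /o/ is a mid vowel in word-final position, so it raises to [u]. /sumbunbulapio/ → sumbunbulapiu.

sumbunbulapiu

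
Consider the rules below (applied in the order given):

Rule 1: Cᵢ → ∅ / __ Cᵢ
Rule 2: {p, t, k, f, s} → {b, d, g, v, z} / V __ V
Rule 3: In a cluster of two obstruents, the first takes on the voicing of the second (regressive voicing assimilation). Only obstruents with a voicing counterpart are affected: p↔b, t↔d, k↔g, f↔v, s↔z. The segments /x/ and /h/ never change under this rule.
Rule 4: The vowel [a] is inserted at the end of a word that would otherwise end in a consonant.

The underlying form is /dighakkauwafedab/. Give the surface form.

Rule 1 (degemination): /kk/ is a geminate; the first /k/ deletes. /dighakkauwafedab/ → dighakauwafedab.
Rule 2 (intervocalic voicing): /k/ is a voiceless obstruent between vowels /a/ and /a/, so it voices to [g]. /f/ is a voiceless obstruent between vowels /a/ and /e/, so it voices to [v]. /dighakauwafedab/ → dighagauwavedab.
Rule 3 (regressive voicing assimilation): /g/ precedes the voiceless obstruent /h/, so it devoices to [k] by assimilation. /dighagauwavedab/ → dikhagauwavedab.
Rule 4 (final a-epenthesis): the form ends in the consonant /b/, so [a] is inserted word-finally. /dikhagauwavedab/ → dikhagauwavedaba.

dikhagauwavedaba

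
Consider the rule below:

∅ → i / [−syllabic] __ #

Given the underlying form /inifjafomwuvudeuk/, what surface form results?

inifjafomwuvudeuki

the form ends in the consonant /k/, so [i] is inserted word-finally.
Surface form: [inifjafomwuvudeuki].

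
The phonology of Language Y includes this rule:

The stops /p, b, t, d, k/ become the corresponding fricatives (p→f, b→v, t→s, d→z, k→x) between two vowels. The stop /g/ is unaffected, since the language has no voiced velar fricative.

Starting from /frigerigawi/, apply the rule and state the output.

No segment of /frigerigawi/ meets the structural description of the rule, so the form surfaces unchanged.

frigerigawi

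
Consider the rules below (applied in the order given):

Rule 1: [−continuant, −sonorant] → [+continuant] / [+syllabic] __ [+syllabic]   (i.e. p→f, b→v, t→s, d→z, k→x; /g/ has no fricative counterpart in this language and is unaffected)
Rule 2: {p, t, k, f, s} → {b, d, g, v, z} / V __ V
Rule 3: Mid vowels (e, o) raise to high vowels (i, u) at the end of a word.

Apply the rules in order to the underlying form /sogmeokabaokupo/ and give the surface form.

sogmeoxavaoxuvu

Rule 1 (intervocalic spirantization): /k/ is a stop between vowels /o/ and /a/, so it spirantizes to the fricative [x]. /b/ is a stop between vowels /a/ and /a/, so it spirantizes to the fricative [v]. /k/ is a stop between vowels /o/ and /u/, so it spirantizes to the fricative [x]. /p/ is a stop between vowels /u/ and /o/, so it spirantizes to the fricative [f]. /sogmeokabaokupo/ → sogmeoxavaoxufo.
Rule 2 (intervocalic voicing): /f/ is a voiceless obstruent between vowels /u/ and /o/, so it voices to [v]. /sogmeoxavaoxufo/ → sogmeoxavaoxuvo.
Rule 3 (final vowel raising): /o/ is a mid vowel in word-final position, so it raises to [u]. /sogmeoxavaoxuvo/ → sogmeoxavaoxuvu.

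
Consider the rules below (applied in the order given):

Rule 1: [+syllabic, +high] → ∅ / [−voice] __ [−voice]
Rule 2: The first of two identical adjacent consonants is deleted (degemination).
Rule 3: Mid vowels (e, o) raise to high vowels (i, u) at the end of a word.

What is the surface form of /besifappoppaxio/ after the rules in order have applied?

besfapopaxiu

Rule 1 (high vowel syncope): /i/ is a high vowel flanked by voiceless consonants /s/ and /f/, so it deletes. /besifappoppaxio/ → besfappoppaxio.
Rule 2 (degemination): /pp/ is a geminate; the first /p/ deletes. /pp/ is a geminate; the first /p/ deletes. /besfappoppaxio/ → besfapopaxio.
Rule 3 (final vowel raising): /o/ is a mid vowel in word-final position, so it raises to [u]. /besfapopaxio/ → besfapopaxiu.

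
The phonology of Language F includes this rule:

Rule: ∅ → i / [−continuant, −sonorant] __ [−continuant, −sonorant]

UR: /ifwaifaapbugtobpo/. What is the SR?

/p/ and /b/ form a stop–stop cluster, so [i] is inserted between them.
/g/ and /t/ form a stop–stop cluster, so [i] is inserted between them.
/b/ and /p/ form a stop–stop cluster, so [i] is inserted between them.
Surface form: [ifwaifaapibugitobipo].

ifwaifaapibugitobipo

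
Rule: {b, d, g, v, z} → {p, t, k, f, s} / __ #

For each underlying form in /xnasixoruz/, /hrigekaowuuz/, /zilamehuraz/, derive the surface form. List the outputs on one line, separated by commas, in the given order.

/xnasixoruz/: /z/ is a voiced obstruent in word-final position, so it devoices to [s]. → [xnasixorus].
/hrigekaowuuz/: /z/ is a voiced obstruent in word-final position, so it devoices to [s]. → [hrigekaowuus].
/zilamehuraz/: /z/ is a voiced obstruent in word-final position, so it devoices to [s]. → [zilamehuras].

xnasixorus, hrigekaowuus, zilamehuras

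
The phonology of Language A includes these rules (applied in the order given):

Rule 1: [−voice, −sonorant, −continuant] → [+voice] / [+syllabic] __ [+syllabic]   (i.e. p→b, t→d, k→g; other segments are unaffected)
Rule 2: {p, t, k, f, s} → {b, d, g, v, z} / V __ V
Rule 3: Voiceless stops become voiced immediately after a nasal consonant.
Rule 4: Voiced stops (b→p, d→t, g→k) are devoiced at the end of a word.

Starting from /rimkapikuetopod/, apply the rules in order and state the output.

Rule 1 (intervocalic voicing): /p/ is a voiceless stop between vowels /a/ and /i/, so it voices to [b]. /k/ is a voiceless stop between vowels /i/ and /u/, so it voices to [g]. /t/ is a voiceless stop between vowels /e/ and /o/, so it voices to [d]. /p/ is a voiceless stop between vowels /o/ and /o/, so it voices to [b]. /rimkapikuetopod/ → rimkabiguedobod.
Rule 2 (intervocalic voicing): no segment meets the environment; /rimkabiguedobod/ is unchanged.
Rule 3 (post-nasal voicing): /k/ is a voiceless stop immediately after the nasal /m/, so it voices to [g]. /rimkabiguedobod/ → rimgabiguedobod.
Rule 4 (final devoicing): /d/ is a voiced stop in word-final position, so it devoices to [t]. /rimgabiguedobod/ → rimgabiguedobot.

rimgabiguedobot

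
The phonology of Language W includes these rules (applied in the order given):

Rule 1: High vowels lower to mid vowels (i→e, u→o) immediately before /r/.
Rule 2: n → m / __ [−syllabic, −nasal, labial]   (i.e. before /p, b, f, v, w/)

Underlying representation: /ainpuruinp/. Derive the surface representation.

aimporuimp

Rule 1 (pre-rhotic lowering): /u/ is a high vowel immediately before /r/, so it lowers to [o]. /ainpuruinp/ → ainporuinp.
Rule 2 (nasal place assimilation): /n/ precedes the labial consonant /p/, so it assimilates in place to [m]. /n/ precedes the labial consonant /p/, so it assimilates in place to [m]. /ainporuinp/ → aimporuimp.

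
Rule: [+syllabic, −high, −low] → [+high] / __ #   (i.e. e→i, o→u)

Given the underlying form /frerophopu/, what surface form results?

frerophopu

No segment of /frerophopu/ meets the structural description of the rule, so the form surfaces unchanged.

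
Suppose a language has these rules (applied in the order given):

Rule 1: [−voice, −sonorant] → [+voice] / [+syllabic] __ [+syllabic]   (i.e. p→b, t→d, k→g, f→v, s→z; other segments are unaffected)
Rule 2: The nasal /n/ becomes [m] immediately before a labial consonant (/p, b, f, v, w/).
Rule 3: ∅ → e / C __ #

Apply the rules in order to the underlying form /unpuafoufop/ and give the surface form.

Rule 1 (intervocalic voicing): /f/ is a voiceless obstruent between vowels /a/ and /o/, so it voices to [v]. /f/ is a voiceless obstruent between vowels /u/ and /o/, so it voices to [v]. /unpuafoufop/ → unpuavouvop.
Rule 2 (nasal place assimilation): /n/ precedes the labial consonant /p/, so it assimilates in place to [m]. /unpuavouvop/ → umpuavouvop.
Rule 3 (final e-epenthesis): the form ends in the consonant /p/, so [e] is inserted word-finally. /umpuavouvop/ → umpuavouvope.

umpuavouvope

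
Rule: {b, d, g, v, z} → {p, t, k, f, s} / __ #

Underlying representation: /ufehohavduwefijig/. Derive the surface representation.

/g/ is a voiced obstruent in word-final position, so it devoices to [k].
The other instances of /v/, /d/ do not occur in the required environment and remain unchanged.
Surface form: [ufehohavduwefijik].

ufehohavduwefijik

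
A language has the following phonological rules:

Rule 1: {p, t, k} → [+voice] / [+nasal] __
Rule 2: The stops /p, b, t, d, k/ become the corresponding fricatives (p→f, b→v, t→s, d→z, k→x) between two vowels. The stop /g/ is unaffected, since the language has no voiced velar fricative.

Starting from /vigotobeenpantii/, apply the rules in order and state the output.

Rule 1 (post-nasal voicing): /p/ is a voiceless stop immediately after the nasal /n/, so it voices to [b]. /t/ is a voiceless stop immediately after the nasal /n/, so it voices to [d]. /vigotobeenpantii/ → vigotobeenbandii.
Rule 2 (intervocalic spirantization): /t/ is a stop between vowels /o/ and /o/, so it spirantizes to the fricative [s]. /b/ is a stop between vowels /o/ and /e/, so it spirantizes to the fricative [v]. /vigotobeenbandii/ → vigosoveenbandii.

vigosoveenbandii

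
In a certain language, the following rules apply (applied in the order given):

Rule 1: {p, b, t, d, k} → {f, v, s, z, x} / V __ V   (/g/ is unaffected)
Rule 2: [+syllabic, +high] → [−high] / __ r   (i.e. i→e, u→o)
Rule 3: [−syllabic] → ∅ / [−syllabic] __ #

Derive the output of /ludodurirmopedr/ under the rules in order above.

luzozorermofed

Rule 1 (intervocalic spirantization): /d/ is a stop between vowels /u/ and /o/, so it spirantizes to the fricative [z]. /d/ is a stop between vowels /o/ and /u/, so it spirantizes to the fricative [z]. /p/ is a stop between vowels /o/ and /e/, so it spirantizes to the fricative [f]. /ludodurirmopedr/ → luzozurirmofedr.
Rule 2 (pre-rhotic lowering): /u/ is a high vowel immediately before /r/, so it lowers to [o]. /i/ is a high vowel immediately before /r/, so it lowers to [e]. /luzozurirmofedr/ → luzozorermofedr.
Rule 3 (final cluster simplification): /r/ is the second consonant of a word-final cluster /dr/, so it deletes. /luzozorermofedr/ → luzozorermofed.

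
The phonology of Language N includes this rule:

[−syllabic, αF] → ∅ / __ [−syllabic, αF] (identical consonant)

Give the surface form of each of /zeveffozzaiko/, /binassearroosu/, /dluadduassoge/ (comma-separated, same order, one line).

zevefozaiko, binasearoosu, dluaduasoge

/zeveffozzaiko/: /ff/ is a geminate; the first /f/ deletes. /zz/ is a geminate; the first /z/ deletes. → [zevefozaiko].
/binassearroosu/: /ss/ is a geminate; the first /s/ deletes. /rr/ is a geminate; the first /r/ deletes. → [binasearoosu].
/dluadduassoge/: /dd/ is a geminate; the first /d/ deletes. /ss/ is a geminate; the first /s/ deletes. → [dluaduasoge].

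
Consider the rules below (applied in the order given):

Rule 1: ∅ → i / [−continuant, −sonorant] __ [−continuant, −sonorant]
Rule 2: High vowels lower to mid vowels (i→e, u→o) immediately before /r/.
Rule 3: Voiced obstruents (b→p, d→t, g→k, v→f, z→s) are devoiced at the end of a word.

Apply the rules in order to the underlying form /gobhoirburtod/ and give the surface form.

Rule 1 (stop-cluster i-epenthesis): no segment meets the environment; /gobhoirburtod/ is unchanged.
Rule 2 (pre-rhotic lowering): /i/ is a high vowel immediately before /r/, so it lowers to [e]. /u/ is a high vowel immediately before /r/, so it lowers to [o]. /gobhoirburtod/ → gobhoerbortod.
Rule 3 (final devoicing): /d/ is a voiced obstruent in word-final position, so it devoices to [t]. /gobhoerbortod/ → gobhoerbortot.

gobhoerbortot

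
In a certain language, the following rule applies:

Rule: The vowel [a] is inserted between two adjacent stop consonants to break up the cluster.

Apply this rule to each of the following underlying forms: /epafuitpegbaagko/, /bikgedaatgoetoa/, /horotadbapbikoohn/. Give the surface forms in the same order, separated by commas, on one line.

epafuitapegabaagako, bikagedaatagoetoa, horotadabapabikoohn

/epafuitpegbaagko/: /t/ and /p/ form a stop–stop cluster, so [a] is inserted between them. /g/ and /b/ form a stop–stop cluster, so [a] is inserted between them. /g/ and /k/ form a stop–stop cluster, so [a] is inserted between them. → [epafuitapegabaagako].
/bikgedaatgoetoa/: /k/ and /g/ form a stop–stop cluster, so [a] is inserted between them. /t/ and /g/ form a stop–stop cluster, so [a] is inserted between them. → [bikagedaatagoetoa].
/horotadbapbikoohn/: /d/ and /b/ form a stop–stop cluster, so [a] is inserted between them. /p/ and /b/ form a stop–stop cluster, so [a] is inserted between them. → [horotadabapabikoohn].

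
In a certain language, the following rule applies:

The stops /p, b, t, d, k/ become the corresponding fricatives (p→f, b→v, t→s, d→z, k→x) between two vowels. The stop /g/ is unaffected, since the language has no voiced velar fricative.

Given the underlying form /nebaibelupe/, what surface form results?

nevaivelufe

/b/ is a stop between vowels /e/ and /a/, so it spirantizes to the fricative [v].
/b/ is a stop between vowels /i/ and /e/, so it spirantizes to the fricative [v].
/p/ is a stop between vowels /u/ and /e/, so it spirantizes to the fricative [f].
Surface form: [nevaivelufe].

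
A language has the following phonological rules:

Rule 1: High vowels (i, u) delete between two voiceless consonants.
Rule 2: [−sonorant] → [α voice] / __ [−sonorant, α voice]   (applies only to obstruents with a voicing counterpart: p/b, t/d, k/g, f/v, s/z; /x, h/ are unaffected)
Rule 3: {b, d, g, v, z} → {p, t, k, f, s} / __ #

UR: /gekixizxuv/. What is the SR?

gekxisxuf

Rule 1 (high vowel syncope): /i/ is a high vowel flanked by voiceless consonants /k/ and /x/, so it deletes. /gekixizxuv/ → gekxizxuv.
Rule 2 (regressive voicing assimilation): /z/ precedes the voiceless obstruent /x/, so it devoices to [s] by assimilation. /gekxizxuv/ → gekxisxuv.
Rule 3 (final devoicing): /v/ is a voiced obstruent in word-final position, so it devoices to [f]. /gekxisxuv/ → gekxisxuf.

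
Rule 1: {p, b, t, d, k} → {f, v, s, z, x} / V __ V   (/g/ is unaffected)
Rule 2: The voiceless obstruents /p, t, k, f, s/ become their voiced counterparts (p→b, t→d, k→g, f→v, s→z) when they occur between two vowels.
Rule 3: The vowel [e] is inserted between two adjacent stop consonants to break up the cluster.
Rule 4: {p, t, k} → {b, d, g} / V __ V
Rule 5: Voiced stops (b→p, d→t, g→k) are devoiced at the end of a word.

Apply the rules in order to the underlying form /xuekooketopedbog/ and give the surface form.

xuexooxezovedebok

Rule 1 (intervocalic spirantization): /k/ is a stop between vowels /e/ and /o/, so it spirantizes to the fricative [x]. /k/ is a stop between vowels /o/ and /e/, so it spirantizes to the fricative [x]. /t/ is a stop between vowels /e/ and /o/, so it spirantizes to the fricative [s]. /p/ is a stop between vowels /o/ and /e/, so it spirantizes to the fricative [f]. /xuekooketopedbog/ → xuexooxesofedbog.
Rule 2 (intervocalic voicing): /s/ is a voiceless obstruent between vowels /e/ and /o/, so it voices to [z]. /f/ is a voiceless obstruent between vowels /o/ and /e/, so it voices to [v]. /xuexooxesofedbog/ → xuexooxezovedbog.
Rule 3 (stop-cluster e-epenthesis): /d/ and /b/ form a stop–stop cluster, so [e] is inserted between them. /xuexooxezovedbog/ → xuexooxezovedebog.
Rule 4 (intervocalic voicing): no segment meets the environment; /xuexooxezovedebog/ is unchanged.
Rule 5 (final devoicing): /g/ is a voiced stop in word-final position, so it devoices to [k]. /xuexooxezovedebog/ → xuexooxezovedebok.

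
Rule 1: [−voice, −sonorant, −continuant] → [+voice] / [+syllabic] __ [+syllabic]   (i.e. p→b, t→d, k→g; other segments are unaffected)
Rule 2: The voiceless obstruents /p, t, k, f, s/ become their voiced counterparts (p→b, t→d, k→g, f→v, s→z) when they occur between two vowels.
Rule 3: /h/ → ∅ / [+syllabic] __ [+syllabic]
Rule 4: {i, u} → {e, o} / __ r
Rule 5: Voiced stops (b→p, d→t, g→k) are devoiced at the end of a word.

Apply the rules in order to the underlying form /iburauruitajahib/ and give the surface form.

Rule 1 (intervocalic voicing): /t/ is a voiceless stop between vowels /i/ and /a/, so it voices to [d]. /iburauruitajahib/ → iburauruidajahib.
Rule 2 (intervocalic voicing): no segment meets the environment; /iburauruidajahib/ is unchanged.
Rule 3 (intervocalic h-deletion): /h/ occurs between vowels /a/ and /i/, so it deletes. /iburauruidajahib/ → iburauruidajaib.
Rule 4 (pre-rhotic lowering): /u/ is a high vowel immediately before /r/, so it lowers to [o]. /u/ is a high vowel immediately before /r/, so it lowers to [o]. /iburauruidajaib/ → iboraoruidajaib.
Rule 5 (final devoicing): /b/ is a voiced stop in word-final position, so it devoices to [p]. /iboraoruidajaib/ → iboraoruidajaip.

iboraoruidajaip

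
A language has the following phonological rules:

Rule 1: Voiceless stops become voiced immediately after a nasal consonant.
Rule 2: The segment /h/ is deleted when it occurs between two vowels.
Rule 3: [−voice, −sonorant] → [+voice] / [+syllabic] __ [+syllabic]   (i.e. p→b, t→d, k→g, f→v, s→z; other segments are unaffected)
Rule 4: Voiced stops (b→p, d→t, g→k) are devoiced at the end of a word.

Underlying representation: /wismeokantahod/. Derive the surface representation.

Rule 1 (post-nasal voicing): /t/ is a voiceless stop immediately after the nasal /n/, so it voices to [d]. /wismeokantahod/ → wismeokandahod.
Rule 2 (intervocalic h-deletion): /h/ occurs between vowels /a/ and /o/, so it deletes. /wismeokandahod/ → wismeokandaod.
Rule 3 (intervocalic voicing): /k/ is a voiceless obstruent between vowels /o/ and /a/, so it voices to [g]. /wismeokandaod/ → wismeogandaod.
Rule 4 (final devoicing): /d/ is a voiced stop in word-final position, so it devoices to [t]. /wismeogandaod/ → wismeogandaot.

wismeogandaot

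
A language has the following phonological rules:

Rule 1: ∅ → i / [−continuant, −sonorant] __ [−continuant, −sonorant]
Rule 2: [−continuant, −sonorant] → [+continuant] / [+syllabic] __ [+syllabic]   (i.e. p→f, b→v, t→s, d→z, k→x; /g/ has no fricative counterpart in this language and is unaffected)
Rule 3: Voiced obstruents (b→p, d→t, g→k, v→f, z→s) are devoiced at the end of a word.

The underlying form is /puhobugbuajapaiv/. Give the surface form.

puhovugivuajafaif

Rule 1 (stop-cluster i-epenthesis): /g/ and /b/ form a stop–stop cluster, so [i] is inserted between them. /puhobugbuajapaiv/ → puhobugibuajapaiv.
Rule 2 (intervocalic spirantization): /b/ is a stop between vowels /o/ and /u/, so it spirantizes to the fricative [v]. /b/ is a stop between vowels /i/ and /u/, so it spirantizes to the fricative [v]. /p/ is a stop between vowels /a/ and /a/, so it spirantizes to the fricative [f]. /puhobugibuajapaiv/ → puhovugivuajafaiv.
Rule 3 (final devoicing): /v/ is a voiced obstruent in word-final position, so it devoices to [f]. /puhovugivuajafaiv/ → puhovugivuajafaif.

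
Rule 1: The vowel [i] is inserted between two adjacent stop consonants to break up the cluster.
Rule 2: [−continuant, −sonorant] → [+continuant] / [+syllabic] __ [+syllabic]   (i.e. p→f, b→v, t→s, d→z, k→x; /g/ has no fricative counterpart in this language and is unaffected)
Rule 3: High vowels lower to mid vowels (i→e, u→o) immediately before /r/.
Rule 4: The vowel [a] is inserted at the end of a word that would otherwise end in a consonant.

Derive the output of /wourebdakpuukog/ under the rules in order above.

woorevizaxifuuxoga

Rule 1 (stop-cluster i-epenthesis): /b/ and /d/ form a stop–stop cluster, so [i] is inserted between them. /k/ and /p/ form a stop–stop cluster, so [i] is inserted between them. /wourebdakpuukog/ → wourebidakipuukog.
Rule 2 (intervocalic spirantization): /b/ is a stop between vowels /e/ and /i/, so it spirantizes to the fricative [v]. /d/ is a stop between vowels /i/ and /a/, so it spirantizes to the fricative [z]. /k/ is a stop between vowels /a/ and /i/, so it spirantizes to the fricative [x]. /p/ is a stop between vowels /i/ and /u/, so it spirantizes to the fricative [f]. /k/ is a stop between vowels /u/ and /o/, so it spirantizes to the fricative [x]. /wourebidakipuukog/ → wourevizaxifuuxog.
Rule 3 (pre-rhotic lowering): /u/ is a high vowel immediately before /r/, so it lowers to [o]. /wourevizaxifuuxog/ → woorevizaxifuuxog.
Rule 4 (final a-epenthesis): the form ends in the consonant /g/, so [a] is inserted word-finally. /woorevizaxifuuxog/ → woorevizaxifuuxoga.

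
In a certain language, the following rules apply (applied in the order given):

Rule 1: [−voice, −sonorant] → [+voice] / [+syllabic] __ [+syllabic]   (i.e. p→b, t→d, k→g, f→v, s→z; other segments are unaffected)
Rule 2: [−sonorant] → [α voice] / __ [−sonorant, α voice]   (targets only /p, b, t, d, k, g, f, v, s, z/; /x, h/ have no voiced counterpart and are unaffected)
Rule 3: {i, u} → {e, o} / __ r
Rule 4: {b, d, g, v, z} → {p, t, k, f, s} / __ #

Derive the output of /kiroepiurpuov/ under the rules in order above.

keroebiorpuof

Rule 1 (intervocalic voicing): /p/ is a voiceless obstruent between vowels /e/ and /i/, so it voices to [b]. /kiroepiurpuov/ → kiroebiurpuov.
Rule 2 (regressive voicing assimilation): no segment meets the environment; /kiroebiurpuov/ is unchanged.
Rule 3 (pre-rhotic lowering): /i/ is a high vowel immediately before /r/, so it lowers to [e]. /u/ is a high vowel immediately before /r/, so it lowers to [o]. /kiroebiurpuov/ → keroebiorpuov.
Rule 4 (final devoicing): /v/ is a voiced obstruent in word-final position, so it devoices to [f]. /keroebiorpuov/ → keroebiorpuof.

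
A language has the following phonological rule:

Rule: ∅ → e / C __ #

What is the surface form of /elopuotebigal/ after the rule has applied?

the form ends in the consonant /l/, so [e] is inserted word-finally.
Surface form: [elopuotebigale].

elopuotebigale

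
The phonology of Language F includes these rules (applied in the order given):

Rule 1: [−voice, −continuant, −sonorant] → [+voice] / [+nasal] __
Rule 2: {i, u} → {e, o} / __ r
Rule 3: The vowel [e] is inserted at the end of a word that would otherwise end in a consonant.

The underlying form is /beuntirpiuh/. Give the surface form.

Rule 1 (post-nasal voicing): /t/ is a voiceless stop immediately after the nasal /n/, so it voices to [d]. /beuntirpiuh/ → beundirpiuh.
Rule 2 (pre-rhotic lowering): /i/ is a high vowel immediately before /r/, so it lowers to [e]. /beundirpiuh/ → beunderpiuh.
Rule 3 (final e-epenthesis): the form ends in the consonant /h/, so [e] is inserted word-finally. /beunderpiuh/ → beunderpiuhe.

beunderpiuhe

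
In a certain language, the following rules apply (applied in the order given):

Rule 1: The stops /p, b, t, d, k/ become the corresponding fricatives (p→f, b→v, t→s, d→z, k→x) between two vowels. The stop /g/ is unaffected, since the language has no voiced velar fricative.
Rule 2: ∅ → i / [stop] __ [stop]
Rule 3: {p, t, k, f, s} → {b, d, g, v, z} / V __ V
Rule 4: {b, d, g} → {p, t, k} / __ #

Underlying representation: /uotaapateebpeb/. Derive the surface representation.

uozaavazeebibep

Rule 1 (intervocalic spirantization): /t/ is a stop between vowels /o/ and /a/, so it spirantizes to the fricative [s]. /p/ is a stop between vowels /a/ and /a/, so it spirantizes to the fricative [f]. /t/ is a stop between vowels /a/ and /e/, so it spirantizes to the fricative [s]. /uotaapateebpeb/ → uosaafaseebpeb.
Rule 2 (stop-cluster i-epenthesis): /b/ and /p/ form a stop–stop cluster, so [i] is inserted between them. /uosaafaseebpeb/ → uosaafaseebipeb.
Rule 3 (intervocalic voicing): /s/ is a voiceless obstruent between vowels /o/ and /a/, so it voices to [z]. /f/ is a voiceless obstruent between vowels /a/ and /a/, so it voices to [v]. /s/ is a voiceless obstruent between vowels /a/ and /e/, so it voices to [z]. /p/ is a voiceless obstruent between vowels /i/ and /e/, so it voices to [b]. /uosaafaseebipeb/ → uozaavazeebibeb.
Rule 4 (final devoicing): /b/ is a voiced stop in word-final position, so it devoices to [p]. /uozaavazeebibeb/ → uozaavazeebibep.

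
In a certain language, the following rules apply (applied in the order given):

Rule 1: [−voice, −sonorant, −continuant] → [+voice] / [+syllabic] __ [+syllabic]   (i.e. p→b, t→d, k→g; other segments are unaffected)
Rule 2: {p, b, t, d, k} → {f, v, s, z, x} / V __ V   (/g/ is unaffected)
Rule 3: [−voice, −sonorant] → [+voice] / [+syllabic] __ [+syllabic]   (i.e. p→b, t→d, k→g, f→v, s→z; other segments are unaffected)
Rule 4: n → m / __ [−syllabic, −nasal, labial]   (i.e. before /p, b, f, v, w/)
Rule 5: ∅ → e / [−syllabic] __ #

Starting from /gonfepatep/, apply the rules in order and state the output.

gomfevazepe

Rule 1 (intervocalic voicing): /p/ is a voiceless stop between vowels /e/ and /a/, so it voices to [b]. /t/ is a voiceless stop between vowels /a/ and /e/, so it voices to [d]. /gonfepatep/ → gonfebadep.
Rule 2 (intervocalic spirantization): /b/ is a stop between vowels /e/ and /a/, so it spirantizes to the fricative [v]. /d/ is a stop between vowels /a/ and /e/, so it spirantizes to the fricative [z]. /gonfebadep/ → gonfevazep.
Rule 3 (intervocalic voicing): no segment meets the environment; /gonfevazep/ is unchanged.
Rule 4 (nasal place assimilation): /n/ precedes the labial consonant /f/, so it assimilates in place to [m]. /gonfevazep/ → gomfevazep.
Rule 5 (final e-epenthesis): the form ends in the consonant /p/, so [e] is inserted word-finally. /gomfevazep/ → gomfevazepe.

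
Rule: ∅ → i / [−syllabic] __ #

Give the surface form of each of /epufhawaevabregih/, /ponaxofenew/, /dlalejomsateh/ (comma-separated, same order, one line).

epufhawaevabregihi, ponaxofenewi, dlalejomsatehi

/epufhawaevabregih/: the form ends in the consonant /h/, so [i] is inserted word-finally. → [epufhawaevabregihi].
/ponaxofenew/: the form ends in the consonant /w/, so [i] is inserted word-finally. → [ponaxofenewi].
/dlalejomsateh/: the form ends in the consonant /h/, so [i] is inserted word-finally. → [dlalejomsatehi].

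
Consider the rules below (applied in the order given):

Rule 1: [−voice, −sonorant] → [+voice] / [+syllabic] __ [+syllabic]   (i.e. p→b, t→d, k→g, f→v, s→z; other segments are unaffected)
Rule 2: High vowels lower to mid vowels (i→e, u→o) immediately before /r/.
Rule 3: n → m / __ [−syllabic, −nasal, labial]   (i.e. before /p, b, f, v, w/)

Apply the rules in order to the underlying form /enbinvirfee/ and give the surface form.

Rule 1 (intervocalic voicing): no segment meets the environment; /enbinvirfee/ is unchanged.
Rule 2 (pre-rhotic lowering): /i/ is a high vowel immediately before /r/, so it lowers to [e]. /enbinvirfee/ → enbinverfee.
Rule 3 (nasal place assimilation): /n/ precedes the labial consonant /b/, so it assimilates in place to [m]. /n/ precedes the labial consonant /v/, so it assimilates in place to [m]. /enbinverfee/ → embimverfee.

embimverfee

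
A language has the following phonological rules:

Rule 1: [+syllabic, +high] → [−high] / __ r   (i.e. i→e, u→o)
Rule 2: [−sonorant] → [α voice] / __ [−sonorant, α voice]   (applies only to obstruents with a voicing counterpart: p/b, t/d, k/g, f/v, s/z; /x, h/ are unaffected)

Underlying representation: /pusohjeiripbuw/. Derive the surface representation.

Rule 1 (pre-rhotic lowering): /i/ is a high vowel immediately before /r/, so it lowers to [e]. /pusohjeiripbuw/ → pusohjeeripbuw.
Rule 2 (regressive voicing assimilation): /p/ precedes the voiced obstruent /b/, so it voices to [b] by assimilation. /pusohjeeripbuw/ → pusohjeeribbuw.

pusohjeeribbuw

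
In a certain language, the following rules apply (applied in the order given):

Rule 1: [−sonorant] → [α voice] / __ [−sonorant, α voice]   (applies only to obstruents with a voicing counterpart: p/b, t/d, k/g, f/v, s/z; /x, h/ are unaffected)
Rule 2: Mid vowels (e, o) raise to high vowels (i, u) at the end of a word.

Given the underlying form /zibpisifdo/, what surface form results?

Rule 1 (regressive voicing assimilation): /b/ precedes the voiceless obstruent /p/, so it devoices to [p] by assimilation. /f/ precedes the voiced obstruent /d/, so it voices to [v] by assimilation. /zibpisifdo/ → zippisivdo.
Rule 2 (final vowel raising): /o/ is a mid vowel in word-final position, so it raises to [u]. /zippisivdo/ → zippisivdu.

zippisivdu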